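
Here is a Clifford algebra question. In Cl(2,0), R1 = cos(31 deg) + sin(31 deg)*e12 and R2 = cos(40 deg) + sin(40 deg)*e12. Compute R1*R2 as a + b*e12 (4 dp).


Same-plane rotors commute and their half-angles add:
R1*R2 = cos(a1 + a2) + sin(a1 + a2)*e12.
a1 + a2 = 31 + 40 = 71 deg
cos(71 deg) = 0.3256
sin(71 deg) = 0.9455
R1*R2 = 0.3256 + 0.9455*e12


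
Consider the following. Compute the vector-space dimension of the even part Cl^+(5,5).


Even subalgebra dimension = 2^(n-1)
n = 5 + 5 = 10
2^(10 - 1) = 2^9 = 512
Verification: sum of C(10,k) for even k = 1 + 45 + 210 + 210 + 45 + 1 = 512
Result = 512


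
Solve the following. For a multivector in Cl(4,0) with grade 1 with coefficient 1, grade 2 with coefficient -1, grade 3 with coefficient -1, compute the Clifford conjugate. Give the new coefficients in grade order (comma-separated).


Clifford conjugate sign for grade k: (-1)^(k(k+1)/2)
Grade 1: (-1)^(1*2/2) = (-1)^1 = -1, coeff 1 -> -1
Grade 2: (-1)^(2*3/2) = (-1)^3 = -1, coeff -1 -> 1
Grade 3: (-1)^(3*4/2) = (-1)^6 = 1, coeff -1 -> -1
Conjugated coefficients: -1, 1, -1


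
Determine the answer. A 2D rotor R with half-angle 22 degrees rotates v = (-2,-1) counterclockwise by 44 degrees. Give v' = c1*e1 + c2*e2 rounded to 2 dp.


Rotor R = cos(22deg) - sin(22deg)*e12
Rotation angle theta = 2 * 22 = 44 degrees
v' = R*v*~R rotates v by theta.
cos(44deg) = 0.7193, sin(44deg) = 0.6947
v'_1 = -2*cos(44deg) - (-1)*sin(44deg)
= -2*0.7193 - (-1)*0.6947
= -0.74
v'_2 = -2*sin(44deg) + (-1)*cos(44deg)
= -2*0.6947 + (-1)*0.7193
= -2.11
v' = -0.74*e1 - 2.11*e2


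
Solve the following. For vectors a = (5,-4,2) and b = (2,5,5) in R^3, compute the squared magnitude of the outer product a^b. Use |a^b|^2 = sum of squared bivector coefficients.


a wedge b = (a1*b2 - a2*b1)*e12 + (a1*b3 - a3*b1)*e13 + (a2*b3 - a3*b2)*e23
e12 coeff: 5*5 - (-4)*2 = 25 - (-8) = 33
e13 coeff: 5*5 - 2*2 = 25 - 4 = 21
e23 coeff: (-4)*5 - 2*5 = -20 - 10 = -30
|a wedge b|^2 = 33^2 + 21^2 + (-30)^2
= 1089 + 441 + 900
= 2430


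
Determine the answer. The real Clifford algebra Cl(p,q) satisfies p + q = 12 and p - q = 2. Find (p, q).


We need p + q = 12 and p - q = 2.
Adding: 2p = 12 + 2 = 14, so p = 7.
Then q = 12 - 7 = 5.
(p, q) = (7, 5)


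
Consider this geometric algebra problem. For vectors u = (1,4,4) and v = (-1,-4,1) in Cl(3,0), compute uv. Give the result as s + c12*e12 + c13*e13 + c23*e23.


In Cl(3,0): e_i^2 = 1, e_ie_j = -e_je_i for i != j.
Scalar part = u . v = 1*(-1) + 4*(-4) + 4*1
= -1 + (-16) + 4 = -13
e12 coeff = 1*(-4) - 4*(-1) = -4 - (-4) = 0
e13 coeff = 1*1 - 4*(-1) = 1 - (-4) = 5
e23 coeff = 4*1 - 4*(-4) = 4 - (-16) = 20
uv = -13 + 0*e12 + 5*e13 + 20*e23


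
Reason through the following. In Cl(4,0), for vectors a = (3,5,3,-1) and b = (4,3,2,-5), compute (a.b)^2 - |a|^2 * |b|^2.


a . b = 3*4 + 5*3 + 3*2 + (-1)*(-5)
= 12 + 15 + 6 + 5 = 38
|a|^2 = 3^2 + 5^2 + 3^2 + (-1)^2 = 44
|b|^2 = 4^2 + 3^2 + 2^2 + (-5)^2 = 54
(a.b)^2 = 38^2 = 1444
|a|^2 * |b|^2 = 44 * 54 = 2376
Result = 1444 - 2376 = -932


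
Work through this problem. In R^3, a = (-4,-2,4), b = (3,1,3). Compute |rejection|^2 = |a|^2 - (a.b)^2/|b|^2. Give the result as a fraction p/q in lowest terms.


|a|^2 = (-4)^2 + (-2)^2 + 4^2 = 36
|b|^2 = 3^2 + 1^2 + 3^2 = 19
a . b = (-4)*3 + (-2)*1 + 4*3 = -2
(a.b)^2 = (-2)^2 = 4
|rej|^2 = 36 - 4/19
= (684 - 4)/19
= 680/19
In lowest terms: 680/19


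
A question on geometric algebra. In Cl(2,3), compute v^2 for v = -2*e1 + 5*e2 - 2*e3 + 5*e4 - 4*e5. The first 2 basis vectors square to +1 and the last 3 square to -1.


v^2 = sum of c_i^2 * e_i^2
Positive signature terms (e_i^2 = +1): (-2)^2 + 5^2 = 29
Negative signature terms (e_j^2 = -1): (-2)^2 + 5^2 + (-4)^2 = 45
v^2 = 29 - 45 = -16


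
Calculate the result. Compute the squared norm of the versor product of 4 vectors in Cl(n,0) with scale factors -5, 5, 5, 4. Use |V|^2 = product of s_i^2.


Each vector v_i has |v_i|^2 = s_i^2
Squared scales: (-5)^2 = 25, 5^2 = 25, 5^2 = 25, 4^2 = 16
|V|^2 = 25 * 25 * 25 * 16
= 250000


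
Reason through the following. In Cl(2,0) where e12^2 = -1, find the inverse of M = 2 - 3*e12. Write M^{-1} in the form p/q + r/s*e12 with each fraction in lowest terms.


M = 2 - 3*e12, where e12^2 = -1.
Since M commutes with its reverse ~M = a - b*e12, M * ~M = a^2 - b^2*e12^2 = a^2 + b^2.
So M^{-1} = ~M / (a^2 + b^2) = (a - b*e12)/(a^2 + b^2).
a^2 + b^2 = 4 + 9 = 13
Scalar part = 2/13 = 2/13
Bivector coeff = 3/13 = 3/13
M^{-1} = 2/13 + 3/13*e12


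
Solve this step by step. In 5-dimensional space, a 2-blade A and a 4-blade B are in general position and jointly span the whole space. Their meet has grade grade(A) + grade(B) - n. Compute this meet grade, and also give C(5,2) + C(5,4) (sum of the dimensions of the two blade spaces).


Meet grade = grade(A) + grade(B) - n
= 2 + 4 - 5 = 1
C(5,2) = 10
C(5,4) = 5
dim_A + dim_B = 10 + 5 = 15


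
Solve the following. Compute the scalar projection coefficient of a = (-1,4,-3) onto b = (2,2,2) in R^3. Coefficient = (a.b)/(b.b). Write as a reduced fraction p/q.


Projection coefficient = (a . b) / (b . b)
a . b = (-1)*2 + 4*2 + (-3)*2
= -2 + 8 + (-6) = 0
b . b = 2^2 + 2^2 + 2^2
= 4 + 4 + 4 = 12
Coefficient = 0/12
In lowest terms: 0/1


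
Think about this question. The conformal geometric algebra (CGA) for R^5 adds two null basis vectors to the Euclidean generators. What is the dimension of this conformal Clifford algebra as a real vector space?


The conformal model of R^5 uses Cl(6,1): the 5 Euclidean generators plus two extra orthogonal generators e+ (e+^2 = +1) and e- (e-^2 = -1), from which the null vectors e0, einf are built.
Number of generators m = 5 + 2 = 7.
dim Cl(p,q) = 2^m = 2^7 = 128


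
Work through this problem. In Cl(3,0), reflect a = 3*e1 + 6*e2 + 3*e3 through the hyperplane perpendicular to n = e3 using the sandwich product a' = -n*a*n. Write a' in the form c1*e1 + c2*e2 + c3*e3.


Reflection formula: a' = -n*a*n, with n = e3 (unit vector, n^2 = 1).
For reflection through hyperplane perp to e3:
The component along e3 flips sign, others stay.
a = (3, 6, 3)
a' = (3, 6, -3)
a' = 3*e1 + 6*e2 - 3*e3


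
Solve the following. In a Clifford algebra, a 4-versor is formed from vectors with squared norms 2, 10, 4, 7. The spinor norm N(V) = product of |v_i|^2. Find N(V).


Spinor norm N(V) = |v1|^2 * |v2|^2 * ... * |v4|^2
= 2 * 10 * 4 * 7
Running product: 2, 20, 80, 560
N(V) = 560


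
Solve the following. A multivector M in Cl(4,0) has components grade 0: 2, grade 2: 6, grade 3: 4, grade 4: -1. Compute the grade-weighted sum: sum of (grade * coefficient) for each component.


Grade-weighted sum = sum of grade_k * coefficient_k
0*2 = 0
2*6 = 12
3*4 = 12
4*(-1) = -4
Total = 0 + 12 + 12 + (-4) = 20


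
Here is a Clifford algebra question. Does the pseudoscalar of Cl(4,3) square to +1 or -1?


The pseudoscalar I = e1...e_n (product of all n generators) of Cl(p,q) satisfies I^2 = (-1)^(q + n(n-1)/2).
p = 4, q = 3, n = p + q = 7
n(n-1)/2 = 7 * 6 / 2 = 21
Exponent = q + n(n-1)/2 = 3 + 21 = 24
I^2 = (-1)^24 = +1


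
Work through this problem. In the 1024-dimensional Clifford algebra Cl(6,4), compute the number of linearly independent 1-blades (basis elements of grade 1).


Number of grade-k basis blades in Cl(p,q) with n = p + q is C(n, k).
n = 6 + 4 = 10
C(10, 1) = 10! / (1! * 9!)
= 3628800 / (1 * 362880)
= 10


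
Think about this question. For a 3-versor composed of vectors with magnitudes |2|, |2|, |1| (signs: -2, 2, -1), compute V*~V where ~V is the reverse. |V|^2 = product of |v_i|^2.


Each vector v_i has |v_i|^2 = s_i^2
Squared scales: (-2)^2 = 4, 2^2 = 4, (-1)^2 = 1
|V|^2 = 4 * 4 * 1
= 16


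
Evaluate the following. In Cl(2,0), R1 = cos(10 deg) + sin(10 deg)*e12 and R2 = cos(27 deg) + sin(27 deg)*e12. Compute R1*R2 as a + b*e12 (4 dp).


Same-plane rotors commute and their half-angles add:
R1*R2 = cos(a1 + a2) + sin(a1 + a2)*e12.
a1 + a2 = 10 + 27 = 37 deg
cos(37 deg) = 0.7986
sin(37 deg) = 0.6018
R1*R2 = 0.7986 + 0.6018*e12


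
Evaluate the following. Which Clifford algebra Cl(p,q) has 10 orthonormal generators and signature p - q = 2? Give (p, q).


We need p + q = 10 and p - q = 2.
Adding: 2p = 10 + 2 = 12, so p = 6.
Then q = 10 - 6 = 4.
(p, q) = (6, 4)


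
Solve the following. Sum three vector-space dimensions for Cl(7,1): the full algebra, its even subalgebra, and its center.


n = 7 + 1 = 8
Total dim = 2^8 = 256
Even subalgebra dim = 2^7 = 128
n is even, so center dim = 1
Sum = 256 + 128 + 1 = 385


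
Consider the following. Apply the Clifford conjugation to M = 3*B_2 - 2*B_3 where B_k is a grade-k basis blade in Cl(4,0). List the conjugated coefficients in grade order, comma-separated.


Clifford conjugate sign for grade k: (-1)^(k(k+1)/2)
Grade 2: (-1)^(2*3/2) = (-1)^3 = -1, coeff 3 -> -3
Grade 3: (-1)^(3*4/2) = (-1)^6 = 1, coeff -2 -> -2
Conjugated coefficients: -3, -2


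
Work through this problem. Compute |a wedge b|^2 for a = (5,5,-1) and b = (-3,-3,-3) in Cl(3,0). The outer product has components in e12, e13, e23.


a wedge b = (a1*b2 - a2*b1)*e12 + (a1*b3 - a3*b1)*e13 + (a2*b3 - a3*b2)*e23
e12 coeff: 5*(-3) - 5*(-3) = -15 - (-15) = 0
e13 coeff: 5*(-3) - (-1)*(-3) = -15 - 3 = -18
e23 coeff: 5*(-3) - (-1)*(-3) = -15 - 3 = -18
|a wedge b|^2 = 0^2 + (-18)^2 + (-18)^2
= 0 + 324 + 324
= 648


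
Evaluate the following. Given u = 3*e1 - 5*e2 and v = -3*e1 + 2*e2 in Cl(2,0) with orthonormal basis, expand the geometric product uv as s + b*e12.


Expand: (3*e1 - 5*e2)(-3*e1 + 2*e2)
= 3*(-3)*e1e1 + 3*2*e1e2 + (-5)*(-3)*e2e1 + (-5)*2*e2e2
Using e1^2 = e2^2 = 1, e2e1 = -e1e2:
Scalar part s = 3*(-3) + (-5)*2 = -9 + (-10) = -19
Bivector part b = 3*2 - (-5)*(-3) = 6 - 15 = -9
uv = -19 - 9*e12


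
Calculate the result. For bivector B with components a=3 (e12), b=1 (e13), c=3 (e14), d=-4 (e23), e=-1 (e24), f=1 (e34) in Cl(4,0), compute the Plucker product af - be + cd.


Plucker relation: af - be + cd
a*f = 3*1 = 3
b*e = 1*(-1) = -1
c*d = 3*(-4) = -12
af - be + cd = 3 - (-1) + (-12)
= -8


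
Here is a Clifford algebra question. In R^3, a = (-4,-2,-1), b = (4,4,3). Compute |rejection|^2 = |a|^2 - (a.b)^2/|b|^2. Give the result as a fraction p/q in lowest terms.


|a|^2 = (-4)^2 + (-2)^2 + (-1)^2 = 21
|b|^2 = 4^2 + 4^2 + 3^2 = 41
a . b = (-4)*4 + (-2)*4 + (-1)*3 = -27
(a.b)^2 = (-27)^2 = 729
|rej|^2 = 21 - 729/41
= (861 - 729)/41
= 132/41
In lowest terms: 132/41


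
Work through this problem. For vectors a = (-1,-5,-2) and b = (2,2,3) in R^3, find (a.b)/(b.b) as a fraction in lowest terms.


Projection coefficient = (a . b) / (b . b)
a . b = (-1)*2 + (-5)*2 + (-2)*3
= -2 + (-10) + (-6) = -18
b . b = 2^2 + 2^2 + 3^2
= 4 + 4 + 9 = 17
Coefficient = -18/17
In lowest terms: -18/17


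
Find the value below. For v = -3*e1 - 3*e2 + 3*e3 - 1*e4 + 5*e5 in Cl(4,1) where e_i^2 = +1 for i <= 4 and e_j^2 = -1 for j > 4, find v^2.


v^2 = sum of c_i^2 * e_i^2
Positive signature terms (e_i^2 = +1): (-3)^2 + (-3)^2 + 3^2 + (-1)^2 = 28
Negative signature terms (e_j^2 = -1): 5^2 = 25
v^2 = 28 - 25 = 3


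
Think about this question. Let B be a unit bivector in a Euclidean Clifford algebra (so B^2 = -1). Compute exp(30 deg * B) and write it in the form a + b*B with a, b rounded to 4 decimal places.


For a unit bivector B with B^2 = -1, the exponential series gives
e^(theta*B) = cos(theta) + sin(theta)*B (the GA analogue of Euler's formula).
theta = 30 degrees = 0.523599 rad
cos(30 deg) = 0.8660
sin(30 deg) = 0.5000
exp(theta*B) = 0.8660 + 0.5000*B


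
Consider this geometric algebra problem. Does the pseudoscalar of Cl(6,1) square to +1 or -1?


The pseudoscalar I = e1...e_n (product of all n generators) of Cl(p,q) satisfies I^2 = (-1)^(q + n(n-1)/2).
p = 6, q = 1, n = p + q = 7
n(n-1)/2 = 7 * 6 / 2 = 21
Exponent = q + n(n-1)/2 = 1 + 21 = 22
I^2 = (-1)^22 = +1


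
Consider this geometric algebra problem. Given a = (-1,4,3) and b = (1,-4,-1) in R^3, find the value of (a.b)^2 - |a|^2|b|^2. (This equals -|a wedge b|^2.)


a . b = (-1)*1 + 4*(-4) + 3*(-1)
= -1 + (-16) + (-3) = -20
|a|^2 = (-1)^2 + 4^2 + 3^2 = 26
|b|^2 = 1^2 + (-4)^2 + (-1)^2 = 18
(a.b)^2 = (-20)^2 = 400
|a|^2 * |b|^2 = 26 * 18 = 468
Result = 400 - 468 = -68


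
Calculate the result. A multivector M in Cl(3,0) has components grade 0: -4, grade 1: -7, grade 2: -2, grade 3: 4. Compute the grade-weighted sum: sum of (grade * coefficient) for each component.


Grade-weighted sum = sum of grade_k * coefficient_k
0*(-4) = 0
1*(-7) = -7
2*(-2) = -4
3*4 = 12
Total = 0 + (-7) + (-4) + 12 = 1


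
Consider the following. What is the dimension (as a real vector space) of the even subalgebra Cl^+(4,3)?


Even subalgebra dimension = 2^(n-1)
n = 4 + 3 = 7
2^(7 - 1) = 2^6 = 64
Verification: sum of C(7,k) for even k = 1 + 21 + 35 + 7 = 64
Result = 64


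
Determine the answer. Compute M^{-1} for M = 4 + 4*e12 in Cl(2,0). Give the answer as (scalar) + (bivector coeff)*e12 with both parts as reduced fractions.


M = 4 + 4*e12, where e12^2 = -1.
Since M commutes with its reverse ~M = a - b*e12, M * ~M = a^2 - b^2*e12^2 = a^2 + b^2.
So M^{-1} = ~M / (a^2 + b^2) = (a - b*e12)/(a^2 + b^2).
a^2 + b^2 = 16 + 16 = 32
Scalar part = 4/32 = 1/8
Bivector coeff = -4/32 = -1/8
M^{-1} = 1/8 - 1/8*e12


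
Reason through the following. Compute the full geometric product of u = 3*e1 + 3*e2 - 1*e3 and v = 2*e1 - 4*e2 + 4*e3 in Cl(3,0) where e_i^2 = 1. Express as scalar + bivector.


In Cl(3,0): e_i^2 = 1, e_ie_j = -e_je_i for i != j.
Scalar part = u . v = 3*2 + 3*(-4) + (-1)*4
= 6 + (-12) + (-4) = -10
e12 coeff = 3*(-4) - 3*2 = -12 - 6 = -18
e13 coeff = 3*4 - (-1)*2 = 12 - (-2) = 14
e23 coeff = 3*4 - (-1)*(-4) = 12 - 4 = 8
uv = -10 - 18*e12 + 14*e13 + 8*e23


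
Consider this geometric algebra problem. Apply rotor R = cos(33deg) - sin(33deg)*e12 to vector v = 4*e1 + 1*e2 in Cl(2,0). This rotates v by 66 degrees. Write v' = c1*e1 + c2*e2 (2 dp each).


Rotor R = cos(33deg) - sin(33deg)*e12
Rotation angle theta = 2 * 33 = 66 degrees
v' = R*v*~R rotates v by theta.
cos(66deg) = 0.4067, sin(66deg) = 0.9135
v'_1 = 4*cos(66deg) - 1*sin(66deg)
= 4*0.4067 - 1*0.9135
= 0.71
v'_2 = 4*sin(66deg) + 1*cos(66deg)
= 4*0.9135 + 1*0.4067
= 4.06
v' = 0.71*e1 + 4.06*e2


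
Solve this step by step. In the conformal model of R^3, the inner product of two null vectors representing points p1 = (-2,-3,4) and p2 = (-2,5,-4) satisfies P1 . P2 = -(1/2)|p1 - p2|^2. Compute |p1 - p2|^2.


p1 - p2 = (0, -8, 8)
|p1 - p2|^2 = 0^2 + (-8)^2 + 8^2
= 0 + 64 + 64
= 128


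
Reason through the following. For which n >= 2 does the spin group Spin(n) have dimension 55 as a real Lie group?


dim Spin(n) = dim so(n) = n(n-1)/2.
Solve n(n-1)/2 = 55, i.e. n^2 - n - 110 = 0.
Discriminant = 1 + 8*55 = 441
n = (1 + sqrt(441))/2 = (1 + 21)/2 = 11


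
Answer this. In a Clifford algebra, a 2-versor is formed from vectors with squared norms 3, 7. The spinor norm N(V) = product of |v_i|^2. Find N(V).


Spinor norm N(V) = |v1|^2 * |v2|^2 * ... * |v2|^2
= 3 * 7
Running product: 3, 21
N(V) = 21


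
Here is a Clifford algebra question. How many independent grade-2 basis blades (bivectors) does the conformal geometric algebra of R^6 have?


The conformal model of R^6 uses Cl(7,1) with m = 6 + 2 = 8 generators.
Number of grade-2 blades = C(m, 2) = C(8, 2)
= 8*7/2 = 28


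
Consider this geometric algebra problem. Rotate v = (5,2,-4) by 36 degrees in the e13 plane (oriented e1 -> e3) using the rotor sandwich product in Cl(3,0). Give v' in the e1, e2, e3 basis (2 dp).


Rotor R = cos(18deg) - sin(18deg)*e13
Rotation angle theta = 2 * 18 = 36 degrees in the e13 plane (e1 -> e3).
The component perpendicular to the plane (e2) is invariant: v'_2 = v2 = 2.00
cos(36deg) = 0.8090, sin(36deg) = 0.5878
v'_1 = v1*cos(theta) - v3*sin(theta) = 5*0.8090 - (-4)*0.5878 = 6.40
v'_3 = v1*sin(theta) + v3*cos(theta) = 5*0.5878 + (-4)*0.8090 = -0.30
v' = 6.40*e1 + 2.00*e2 - 0.30*e3


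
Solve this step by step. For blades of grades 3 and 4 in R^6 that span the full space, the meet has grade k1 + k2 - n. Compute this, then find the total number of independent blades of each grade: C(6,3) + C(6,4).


Meet grade = grade(A) + grade(B) - n
= 3 + 4 - 6 = 1
C(6,3) = 20
C(6,4) = 15
dim_A + dim_B = 20 + 15 = 35


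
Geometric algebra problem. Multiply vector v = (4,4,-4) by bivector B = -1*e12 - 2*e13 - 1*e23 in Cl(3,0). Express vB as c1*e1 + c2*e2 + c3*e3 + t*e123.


vB has grade-1 (vector) and grade-3 (trivector) parts: vB = (v _| B) + (v ^ B).
Vector part <vB>_1:
  e1: -v2*b12 - v3*b13 = -(4)*(-1) - (-4)*(-2) = -4
  e2: v1*b12 - v3*b23 = (4)*(-1) - (-4)*(-1) = -8
  e3: v1*b13 + v2*b23 = (4)*(-2) + (4)*(-1) = -12
Trivector part <vB>_3:
  e123: v1*b23 - v2*b13 + v3*b12 = (4)*(-1) - (4)*(-2) + (-4)*(-1) = 8
vB = -4*e1 - 8*e2 - 12*e3 + 8*e123


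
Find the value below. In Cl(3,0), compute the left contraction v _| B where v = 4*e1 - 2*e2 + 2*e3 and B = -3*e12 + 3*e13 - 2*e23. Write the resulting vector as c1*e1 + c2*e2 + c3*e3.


Left contraction v _| B = <vB>_1 (grade-1 part of the geometric product vB).
Using e1_|e12 = e2, e2_|e12 = -e1, e1_|e13 = e3, e3_|e13 = -e1, e2_|e23 = e3, e3_|e23 = -e2:
e1 coeff: -v2*b12 - v3*b13 = -(-2)*(-3) - (2)*(3) = -12
e2 coeff: v1*b12 - v3*b23 = (4)*(-3) - (2)*(-2) = -8
e3 coeff: v1*b13 + v2*b23 = (4)*(3) + (-2)*(-2) = 16
v _| B = -12*e1 - 8*e2 + 16*e3


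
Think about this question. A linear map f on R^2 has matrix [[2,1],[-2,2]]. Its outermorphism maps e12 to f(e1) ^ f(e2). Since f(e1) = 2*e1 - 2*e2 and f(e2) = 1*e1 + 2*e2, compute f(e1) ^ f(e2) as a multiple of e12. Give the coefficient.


The outermorphism of a linear map f sends e1^e2 to f(e1)^f(e2).
f(e1) = 2*e1 - 2*e2
f(e2) = 1*e1 + 2*e2
f(e1) ^ f(e2) = (2*e1 - 2*e2) ^ (1*e1 + 2*e2)
= 2*2*e12 + (-2)*1*e21
= (4 - (-2))*e12
= 6*e12
Coefficient = 6


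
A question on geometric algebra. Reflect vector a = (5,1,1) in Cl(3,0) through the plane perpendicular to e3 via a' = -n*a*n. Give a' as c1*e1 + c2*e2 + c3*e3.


Reflection formula: a' = -n*a*n, with n = e3 (unit vector, n^2 = 1).
For reflection through hyperplane perp to e3:
The component along e3 flips sign, others stay.
a = (5, 1, 1)
a' = (5, 1, -1)
a' = 5*e1 + 1*e2 - 1*e3


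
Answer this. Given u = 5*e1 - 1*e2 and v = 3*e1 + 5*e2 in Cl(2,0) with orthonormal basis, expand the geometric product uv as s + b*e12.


Expand: (5*e1 - 1*e2)(3*e1 + 5*e2)
= 5*3*e1e1 + 5*5*e1e2 + (-1)*3*e2e1 + (-1)*5*e2e2
Using e1^2 = e2^2 = 1, e2e1 = -e1e2:
Scalar part s = 5*3 + (-1)*5 = 15 + (-5) = 10
Bivector part b = 5*5 - (-1)*3 = 25 - (-3) = 28
uv = 10 + 28*e12


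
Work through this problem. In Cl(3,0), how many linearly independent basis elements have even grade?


Even subalgebra dimension = 2^(n-1)
n = 3 + 0 = 3
2^(3 - 1) = 2^2 = 4
Verification: sum of C(3,k) for even k = 1 + 3 = 4
Result = 4


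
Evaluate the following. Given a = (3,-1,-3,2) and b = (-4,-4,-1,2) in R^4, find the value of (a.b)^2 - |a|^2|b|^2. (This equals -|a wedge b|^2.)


a . b = 3*(-4) + (-1)*(-4) + (-3)*(-1) + 2*2
= -12 + 4 + 3 + 4 = -1
|a|^2 = 3^2 + (-1)^2 + (-3)^2 + 2^2 = 23
|b|^2 = (-4)^2 + (-4)^2 + (-1)^2 + 2^2 = 37
(a.b)^2 = (-1)^2 = 1
|a|^2 * |b|^2 = 23 * 37 = 851
Result = 1 - 851 = -850


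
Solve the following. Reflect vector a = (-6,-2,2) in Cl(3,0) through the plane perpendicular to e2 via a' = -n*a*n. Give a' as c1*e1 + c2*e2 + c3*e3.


Reflection formula: a' = -n*a*n, with n = e2 (unit vector, n^2 = 1).
For reflection through hyperplane perp to e2:
The component along e2 flips sign, others stay.
a = (-6, -2, 2)
a' = (-6, 2, 2)
a' = -6*e1 + 2*e2 + 2*e3


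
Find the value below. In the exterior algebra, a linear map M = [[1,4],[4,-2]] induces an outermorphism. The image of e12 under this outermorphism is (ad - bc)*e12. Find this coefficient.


The outermorphism of a linear map f sends e1^e2 to f(e1)^f(e2).
f(e1) = 1*e1 + 4*e2
f(e2) = 4*e1 - 2*e2
f(e1) ^ f(e2) = (1*e1 + 4*e2) ^ (4*e1 - 2*e2)
= 1*(-2)*e12 + 4*4*e21
= (-2 - 16)*e12
= -18*e12
Coefficient = -18


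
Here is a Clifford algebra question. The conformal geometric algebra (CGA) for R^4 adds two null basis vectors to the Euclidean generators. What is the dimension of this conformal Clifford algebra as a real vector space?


The conformal model of R^4 uses Cl(5,1): the 4 Euclidean generators plus two extra orthogonal generators e+ (e+^2 = +1) and e- (e-^2 = -1), from which the null vectors e0, einf are built.
Number of generators m = 4 + 2 = 6.
dim Cl(p,q) = 2^m = 2^6 = 64


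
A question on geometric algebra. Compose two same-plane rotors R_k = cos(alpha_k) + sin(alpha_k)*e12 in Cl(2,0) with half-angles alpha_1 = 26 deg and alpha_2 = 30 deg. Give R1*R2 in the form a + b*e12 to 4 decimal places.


Same-plane rotors commute and their half-angles add:
R1*R2 = cos(a1 + a2) + sin(a1 + a2)*e12.
a1 + a2 = 26 + 30 = 56 deg
cos(56 deg) = 0.5592
sin(56 deg) = 0.8290
R1*R2 = 0.5592 + 0.8290*e12


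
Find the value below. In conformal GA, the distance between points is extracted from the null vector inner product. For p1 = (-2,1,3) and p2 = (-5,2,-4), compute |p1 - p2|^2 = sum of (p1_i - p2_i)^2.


p1 - p2 = (3, -1, 7)
|p1 - p2|^2 = 3^2 + (-1)^2 + 7^2
= 9 + 1 + 49
= 59


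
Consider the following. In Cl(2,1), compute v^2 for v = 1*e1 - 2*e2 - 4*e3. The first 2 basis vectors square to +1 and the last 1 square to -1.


v^2 = sum of c_i^2 * e_i^2
Positive signature terms (e_i^2 = +1): 1^2 + (-2)^2 = 5
Negative signature terms (e_j^2 = -1): (-4)^2 = 16
v^2 = 5 - 16 = -11


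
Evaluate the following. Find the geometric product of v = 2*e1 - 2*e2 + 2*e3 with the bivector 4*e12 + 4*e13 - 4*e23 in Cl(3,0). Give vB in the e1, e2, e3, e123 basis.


vB has grade-1 (vector) and grade-3 (trivector) parts: vB = (v _| B) + (v ^ B).
Vector part <vB>_1:
  e1: -v2*b12 - v3*b13 = -(-2)*(4) - (2)*(4) = 0
  e2: v1*b12 - v3*b23 = (2)*(4) - (2)*(-4) = 16
  e3: v1*b13 + v2*b23 = (2)*(4) + (-2)*(-4) = 16
Trivector part <vB>_3:
  e123: v1*b23 - v2*b13 + v3*b12 = (2)*(-4) - (-2)*(4) + (2)*(4) = 8
vB = 0*e1 + 16*e2 + 16*e3 + 8*e123


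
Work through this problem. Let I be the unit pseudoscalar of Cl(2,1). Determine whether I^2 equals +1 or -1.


The pseudoscalar I = e1...e_n (product of all n generators) of Cl(p,q) satisfies I^2 = (-1)^(q + n(n-1)/2).
p = 2, q = 1, n = p + q = 3
n(n-1)/2 = 3 * 2 / 2 = 3
Exponent = q + n(n-1)/2 = 1 + 3 = 4
I^2 = (-1)^4 = +1


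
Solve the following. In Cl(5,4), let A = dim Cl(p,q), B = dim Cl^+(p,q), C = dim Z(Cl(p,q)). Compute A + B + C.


n = 5 + 4 = 9
Total dim = 2^9 = 512
Even subalgebra dim = 2^8 = 256
n is odd, so center dim = 2
Sum = 512 + 256 + 2 = 770


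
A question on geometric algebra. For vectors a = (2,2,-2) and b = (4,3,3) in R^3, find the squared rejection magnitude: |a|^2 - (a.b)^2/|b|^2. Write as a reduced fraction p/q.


|a|^2 = 2^2 + 2^2 + (-2)^2 = 12
|b|^2 = 4^2 + 3^2 + 3^2 = 34
a . b = 2*4 + 2*3 + (-2)*3 = 8
(a.b)^2 = 8^2 = 64
|rej|^2 = 12 - 64/34
= (408 - 64)/34
= 344/34
In lowest terms: 172/17


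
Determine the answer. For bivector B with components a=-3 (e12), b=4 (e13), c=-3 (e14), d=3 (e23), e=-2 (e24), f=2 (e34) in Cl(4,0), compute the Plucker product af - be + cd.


Plucker relation: af - be + cd
a*f = (-3)*2 = -6
b*e = 4*(-2) = -8
c*d = (-3)*3 = -9
af - be + cd = -6 - (-8) + (-9)
= -7


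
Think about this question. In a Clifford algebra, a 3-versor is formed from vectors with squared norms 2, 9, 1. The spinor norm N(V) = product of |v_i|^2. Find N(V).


Spinor norm N(V) = |v1|^2 * |v2|^2 * ... * |v3|^2
= 2 * 9 * 1
Running product: 2, 18, 18
N(V) = 18


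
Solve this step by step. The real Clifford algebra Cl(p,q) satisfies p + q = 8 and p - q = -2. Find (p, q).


We need p + q = 8 and p - q = -2.
Adding: 2p = 8 + (-2) = 6, so p = 3.
Then q = 8 - 3 = 5.
(p, q) = (3, 5)


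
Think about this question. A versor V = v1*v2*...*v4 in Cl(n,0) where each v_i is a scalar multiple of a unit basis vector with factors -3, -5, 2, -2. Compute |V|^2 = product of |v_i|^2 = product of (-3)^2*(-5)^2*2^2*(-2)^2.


Each vector v_i has |v_i|^2 = s_i^2
Squared scales: (-3)^2 = 9, (-5)^2 = 25, 2^2 = 4, (-2)^2 = 4
|V|^2 = 9 * 25 * 4 * 4
= 3600


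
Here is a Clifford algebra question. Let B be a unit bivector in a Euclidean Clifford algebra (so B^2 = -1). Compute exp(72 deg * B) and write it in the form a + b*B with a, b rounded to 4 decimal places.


For a unit bivector B with B^2 = -1, the exponential series gives
e^(theta*B) = cos(theta) + sin(theta)*B (the GA analogue of Euler's formula).
theta = 72 degrees = 1.256637 rad
cos(72 deg) = 0.3090
sin(72 deg) = 0.9511
exp(theta*B) = 0.3090 + 0.9511*B


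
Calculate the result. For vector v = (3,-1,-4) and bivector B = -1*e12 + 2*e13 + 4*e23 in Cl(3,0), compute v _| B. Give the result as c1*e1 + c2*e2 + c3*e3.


Left contraction v _| B = <vB>_1 (grade-1 part of the geometric product vB).
Using e1_|e12 = e2, e2_|e12 = -e1, e1_|e13 = e3, e3_|e13 = -e1, e2_|e23 = e3, e3_|e23 = -e2:
e1 coeff: -v2*b12 - v3*b13 = -(-1)*(-1) - (-4)*(2) = 7
e2 coeff: v1*b12 - v3*b23 = (3)*(-1) - (-4)*(4) = 13
e3 coeff: v1*b13 + v2*b23 = (3)*(2) + (-1)*(4) = 2
v _| B = 7*e1 + 13*e2 + 2*e3


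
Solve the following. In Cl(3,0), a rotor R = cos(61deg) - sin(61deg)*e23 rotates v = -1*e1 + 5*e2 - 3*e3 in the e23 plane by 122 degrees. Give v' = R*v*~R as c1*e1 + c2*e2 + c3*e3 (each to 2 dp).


Rotor R = cos(61deg) - sin(61deg)*e23
Rotation angle theta = 2 * 61 = 122 degrees in the e23 plane (e2 -> e3).
The component perpendicular to the plane (e1) is invariant: v'_1 = v1 = -1.00
cos(122deg) = -0.5299, sin(122deg) = 0.8480
v'_2 = v2*cos(theta) - v3*sin(theta) = 5*(-0.5299) - (-3)*0.8480 = -0.11
v'_3 = v2*sin(theta) + v3*cos(theta) = 5*0.8480 + (-3)*(-0.5299) = 5.83
v' = -1.00*e1 - 0.11*e2 + 5.83*e3


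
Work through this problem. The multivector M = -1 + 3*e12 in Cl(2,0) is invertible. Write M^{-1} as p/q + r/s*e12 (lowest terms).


M = -1 + 3*e12, where e12^2 = -1.
Since M commutes with its reverse ~M = a - b*e12, M * ~M = a^2 - b^2*e12^2 = a^2 + b^2.
So M^{-1} = ~M / (a^2 + b^2) = (a - b*e12)/(a^2 + b^2).
a^2 + b^2 = 1 + 9 = 10
Scalar part = -1/10 = -1/10
Bivector coeff = -3/10 = -3/10
M^{-1} = -1/10 - 3/10*e12


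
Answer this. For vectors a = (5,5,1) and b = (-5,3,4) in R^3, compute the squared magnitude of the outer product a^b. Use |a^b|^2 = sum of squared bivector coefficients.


a wedge b = (a1*b2 - a2*b1)*e12 + (a1*b3 - a3*b1)*e13 + (a2*b3 - a3*b2)*e23
e12 coeff: 5*3 - 5*(-5) = 15 - (-25) = 40
e13 coeff: 5*4 - 1*(-5) = 20 - (-5) = 25
e23 coeff: 5*4 - 1*3 = 20 - 3 = 17
|a wedge b|^2 = 40^2 + 25^2 + 17^2
= 1600 + 625 + 289
= 2514


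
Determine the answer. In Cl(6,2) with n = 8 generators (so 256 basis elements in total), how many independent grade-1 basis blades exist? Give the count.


Number of grade-k basis blades in Cl(p,q) with n = p + q is C(n, k).
n = 6 + 2 = 8
C(8, 1) = 8! / (1! * 7!)
= 40320 / (1 * 5040)
= 8


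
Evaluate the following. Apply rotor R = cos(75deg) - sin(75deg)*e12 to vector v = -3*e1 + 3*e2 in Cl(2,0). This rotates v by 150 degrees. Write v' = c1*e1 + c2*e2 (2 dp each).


Rotor R = cos(75deg) - sin(75deg)*e12
Rotation angle theta = 2 * 75 = 150 degrees
v' = R*v*~R rotates v by theta.
cos(150deg) = -0.8660, sin(150deg) = 0.5000
v'_1 = -3*cos(150deg) - 3*sin(150deg)
= -3*(-0.8660) - 3*0.5000
= 1.10
v'_2 = -3*sin(150deg) + 3*cos(150deg)
= -3*0.5000 + 3*(-0.8660)
= -4.10
v' = 1.10*e1 - 4.10*e2


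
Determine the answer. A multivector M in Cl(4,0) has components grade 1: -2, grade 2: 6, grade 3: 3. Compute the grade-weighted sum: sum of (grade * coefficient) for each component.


Grade-weighted sum = sum of grade_k * coefficient_k
1*(-2) = -2
2*6 = 12
3*3 = 9
Total = -2 + 12 + 9 = 19


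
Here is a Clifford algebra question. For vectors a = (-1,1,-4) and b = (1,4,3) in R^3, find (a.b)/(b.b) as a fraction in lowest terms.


Projection coefficient = (a . b) / (b . b)
a . b = (-1)*1 + 1*4 + (-4)*3
= -1 + 4 + (-12) = -9
b . b = 1^2 + 4^2 + 3^2
= 1 + 16 + 9 = 26
Coefficient = -9/26
In lowest terms: -9/26


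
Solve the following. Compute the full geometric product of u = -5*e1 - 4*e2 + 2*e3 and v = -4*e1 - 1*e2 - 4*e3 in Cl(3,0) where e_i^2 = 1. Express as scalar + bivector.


In Cl(3,0): e_i^2 = 1, e_ie_j = -e_je_i for i != j.
Scalar part = u . v = (-5)*(-4) + (-4)*(-1) + 2*(-4)
= 20 + 4 + (-8) = 16
e12 coeff = (-5)*(-1) - (-4)*(-4) = 5 - 16 = -11
e13 coeff = (-5)*(-4) - 2*(-4) = 20 - (-8) = 28
e23 coeff = (-4)*(-4) - 2*(-1) = 16 - (-2) = 18
uv = 16 - 11*e12 + 28*e13 + 18*e23


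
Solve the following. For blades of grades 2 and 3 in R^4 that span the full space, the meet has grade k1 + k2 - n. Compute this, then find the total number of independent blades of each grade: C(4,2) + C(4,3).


Meet grade = grade(A) + grade(B) - n
= 2 + 3 - 4 = 1
C(4,2) = 6
C(4,3) = 4
dim_A + dim_B = 6 + 4 = 10


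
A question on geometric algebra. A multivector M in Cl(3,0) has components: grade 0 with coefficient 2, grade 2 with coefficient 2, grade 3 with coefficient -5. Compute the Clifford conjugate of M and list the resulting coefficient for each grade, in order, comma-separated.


Clifford conjugate sign for grade k: (-1)^(k(k+1)/2)
Grade 0: (-1)^(0*1/2) = (-1)^0 = 1, coeff 2 -> 2
Grade 2: (-1)^(2*3/2) = (-1)^3 = -1, coeff 2 -> -2
Grade 3: (-1)^(3*4/2) = (-1)^6 = 1, coeff -5 -> -5
Conjugated coefficients: 2, -2, -5


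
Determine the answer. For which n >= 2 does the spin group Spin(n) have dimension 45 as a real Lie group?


dim Spin(n) = dim so(n) = n(n-1)/2.
Solve n(n-1)/2 = 45, i.e. n^2 - n - 90 = 0.
Discriminant = 1 + 8*45 = 361
n = (1 + sqrt(361))/2 = (1 + 19)/2 = 10


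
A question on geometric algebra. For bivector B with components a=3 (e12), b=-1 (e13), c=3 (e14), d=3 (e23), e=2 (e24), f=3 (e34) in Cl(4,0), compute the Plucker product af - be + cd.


Plucker relation: af - be + cd
a*f = 3*3 = 9
b*e = (-1)*2 = -2
c*d = 3*3 = 9
af - be + cd = 9 - (-2) + 9
= 20


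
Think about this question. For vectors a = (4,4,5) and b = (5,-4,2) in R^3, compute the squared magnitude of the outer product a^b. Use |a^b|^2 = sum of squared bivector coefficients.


a wedge b = (a1*b2 - a2*b1)*e12 + (a1*b3 - a3*b1)*e13 + (a2*b3 - a3*b2)*e23
e12 coeff: 4*(-4) - 4*5 = -16 - 20 = -36
e13 coeff: 4*2 - 5*5 = 8 - 25 = -17
e23 coeff: 4*2 - 5*(-4) = 8 - (-20) = 28
|a wedge b|^2 = (-36)^2 + (-17)^2 + 28^2
= 1296 + 289 + 784
= 2369


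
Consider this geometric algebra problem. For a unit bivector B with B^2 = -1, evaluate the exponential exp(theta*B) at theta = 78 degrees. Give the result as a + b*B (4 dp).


For a unit bivector B with B^2 = -1, the exponential series gives
e^(theta*B) = cos(theta) + sin(theta)*B (the GA analogue of Euler's formula).
theta = 78 degrees = 1.361357 rad
cos(78 deg) = 0.2079
sin(78 deg) = 0.9781
exp(theta*B) = 0.2079 + 0.9781*B


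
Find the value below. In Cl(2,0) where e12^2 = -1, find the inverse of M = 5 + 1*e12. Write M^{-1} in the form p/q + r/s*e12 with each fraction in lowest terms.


M = 5 + 1*e12, where e12^2 = -1.
Since M commutes with its reverse ~M = a - b*e12, M * ~M = a^2 - b^2*e12^2 = a^2 + b^2.
So M^{-1} = ~M / (a^2 + b^2) = (a - b*e12)/(a^2 + b^2).
a^2 + b^2 = 25 + 1 = 26
Scalar part = 5/26 = 5/26
Bivector coeff = -1/26 = -1/26
M^{-1} = 5/26 - 1/26*e12


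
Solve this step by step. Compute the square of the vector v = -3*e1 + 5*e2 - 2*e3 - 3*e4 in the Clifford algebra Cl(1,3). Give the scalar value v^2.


v^2 = sum of c_i^2 * e_i^2
Positive signature terms (e_i^2 = +1): (-3)^2 = 9
Negative signature terms (e_j^2 = -1): 5^2 + (-2)^2 + (-3)^2 = 38
v^2 = 9 - 38 = -29


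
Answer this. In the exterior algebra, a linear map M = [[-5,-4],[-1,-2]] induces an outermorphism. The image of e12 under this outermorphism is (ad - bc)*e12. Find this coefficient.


The outermorphism of a linear map f sends e1^e2 to f(e1)^f(e2).
f(e1) = -5*e1 - 1*e2
f(e2) = -4*e1 - 2*e2
f(e1) ^ f(e2) = (-5*e1 - 1*e2) ^ (-4*e1 - 2*e2)
= (-5)*(-2)*e12 + (-1)*(-4)*e21
= (10 - 4)*e12
= 6*e12
Coefficient = 6


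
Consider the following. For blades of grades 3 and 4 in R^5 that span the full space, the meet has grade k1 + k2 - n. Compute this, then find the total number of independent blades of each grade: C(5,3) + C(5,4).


Meet grade = grade(A) + grade(B) - n
= 3 + 4 - 5 = 2
C(5,3) = 10
C(5,4) = 5
dim_A + dim_B = 10 + 5 = 15


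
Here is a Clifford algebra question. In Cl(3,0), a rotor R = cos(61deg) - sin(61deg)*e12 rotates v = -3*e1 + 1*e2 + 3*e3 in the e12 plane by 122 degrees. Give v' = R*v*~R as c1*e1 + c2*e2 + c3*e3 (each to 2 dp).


Rotor R = cos(61deg) - sin(61deg)*e12
Rotation angle theta = 2 * 61 = 122 degrees in the e12 plane (e1 -> e2).
The component perpendicular to the plane (e3) is invariant: v'_3 = v3 = 3.00
cos(122deg) = -0.5299, sin(122deg) = 0.8480
v'_1 = v1*cos(theta) - v2*sin(theta) = -3*(-0.5299) - 1*0.8480 = 0.74
v'_2 = v1*sin(theta) + v2*cos(theta) = -3*0.8480 + 1*(-0.5299) = -3.07
v' = 0.74*e1 - 3.07*e2 + 3.00*e3


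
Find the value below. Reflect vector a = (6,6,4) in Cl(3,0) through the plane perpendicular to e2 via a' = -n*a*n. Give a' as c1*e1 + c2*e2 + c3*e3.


Reflection formula: a' = -n*a*n, with n = e2 (unit vector, n^2 = 1).
For reflection through hyperplane perp to e2:
The component along e2 flips sign, others stay.
a = (6, 6, 4)
a' = (6, -6, 4)
a' = 6*e1 - 6*e2 + 4*e3


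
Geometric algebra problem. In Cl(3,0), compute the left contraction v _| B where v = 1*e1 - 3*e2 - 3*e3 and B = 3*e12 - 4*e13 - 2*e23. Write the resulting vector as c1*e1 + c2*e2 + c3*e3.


Left contraction v _| B = <vB>_1 (grade-1 part of the geometric product vB).
Using e1_|e12 = e2, e2_|e12 = -e1, e1_|e13 = e3, e3_|e13 = -e1, e2_|e23 = e3, e3_|e23 = -e2:
e1 coeff: -v2*b12 - v3*b13 = -(-3)*(3) - (-3)*(-4) = -3
e2 coeff: v1*b12 - v3*b23 = (1)*(3) - (-3)*(-2) = -3
e3 coeff: v1*b13 + v2*b23 = (1)*(-4) + (-3)*(-2) = 2
v _| B = -3*e1 - 3*e2 + 2*e3


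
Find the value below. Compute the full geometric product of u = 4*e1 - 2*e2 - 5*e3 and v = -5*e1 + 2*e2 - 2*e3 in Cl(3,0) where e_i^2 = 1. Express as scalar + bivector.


In Cl(3,0): e_i^2 = 1, e_ie_j = -e_je_i for i != j.
Scalar part = u . v = 4*(-5) + (-2)*2 + (-5)*(-2)
= -20 + (-4) + 10 = -14
e12 coeff = 4*2 - (-2)*(-5) = 8 - 10 = -2
e13 coeff = 4*(-2) - (-5)*(-5) = -8 - 25 = -33
e23 coeff = (-2)*(-2) - (-5)*2 = 4 - (-10) = 14
uv = -14 - 2*e12 - 33*e13 + 14*e23


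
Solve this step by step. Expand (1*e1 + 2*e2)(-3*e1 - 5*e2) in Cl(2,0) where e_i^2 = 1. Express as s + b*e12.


Expand: (1*e1 + 2*e2)(-3*e1 - 5*e2)
= 1*(-3)*e1e1 + 1*(-5)*e1e2 + 2*(-3)*e2e1 + 2*(-5)*e2e2
Using e1^2 = e2^2 = 1, e2e1 = -e1e2:
Scalar part s = 1*(-3) + 2*(-5) = -3 + (-10) = -13
Bivector part b = 1*(-5) - 2*(-3) = -5 - (-6) = 1
uv = -13 + 1*e12


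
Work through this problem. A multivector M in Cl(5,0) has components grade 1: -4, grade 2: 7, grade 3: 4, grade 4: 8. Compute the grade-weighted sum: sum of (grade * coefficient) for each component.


Grade-weighted sum = sum of grade_k * coefficient_k
1*(-4) = -4
2*7 = 14
3*4 = 12
4*8 = 32
Total = -4 + 14 + 12 + 32 = 54


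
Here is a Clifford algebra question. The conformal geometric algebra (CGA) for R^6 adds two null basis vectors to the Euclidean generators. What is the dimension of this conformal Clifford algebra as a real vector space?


The conformal model of R^6 uses Cl(7,1): the 6 Euclidean generators plus two extra orthogonal generators e+ (e+^2 = +1) and e- (e-^2 = -1), from which the null vectors e0, einf are built.
Number of generators m = 6 + 2 = 8.
dim Cl(p,q) = 2^m = 2^8 = 256


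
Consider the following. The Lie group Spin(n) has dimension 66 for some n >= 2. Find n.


dim Spin(n) = dim so(n) = n(n-1)/2.
Solve n(n-1)/2 = 66, i.e. n^2 - n - 132 = 0.
Discriminant = 1 + 8*66 = 529
n = (1 + sqrt(529))/2 = (1 + 23)/2 = 12


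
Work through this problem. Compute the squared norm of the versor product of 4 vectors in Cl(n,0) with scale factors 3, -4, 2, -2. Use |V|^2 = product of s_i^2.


Each vector v_i has |v_i|^2 = s_i^2
Squared scales: 3^2 = 9, (-4)^2 = 16, 2^2 = 4, (-2)^2 = 4
|V|^2 = 9 * 16 * 4 * 4
= 2304


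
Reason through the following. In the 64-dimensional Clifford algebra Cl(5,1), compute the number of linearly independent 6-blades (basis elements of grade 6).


Number of grade-k basis blades in Cl(p,q) with n = p + q is C(n, k).
n = 5 + 1 = 6
C(6, 6) = 6! / (6! * 0!)
= 720 / (720 * 1)
= 1


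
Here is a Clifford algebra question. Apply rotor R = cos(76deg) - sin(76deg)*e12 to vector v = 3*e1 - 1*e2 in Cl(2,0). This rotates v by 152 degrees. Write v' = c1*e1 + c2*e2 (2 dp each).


Rotor R = cos(76deg) - sin(76deg)*e12
Rotation angle theta = 2 * 76 = 152 degrees
v' = R*v*~R rotates v by theta.
cos(152deg) = -0.8829, sin(152deg) = 0.4695
v'_1 = 3*cos(152deg) - (-1)*sin(152deg)
= 3*(-0.8829) - (-1)*0.4695
= -2.18
v'_2 = 3*sin(152deg) + (-1)*cos(152deg)
= 3*0.4695 + (-1)*(-0.8829)
= 2.29
v' = -2.18*e1 + 2.29*e2


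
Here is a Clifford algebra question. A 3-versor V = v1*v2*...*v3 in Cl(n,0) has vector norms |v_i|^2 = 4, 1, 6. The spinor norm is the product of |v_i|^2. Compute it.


Spinor norm N(V) = |v1|^2 * |v2|^2 * ... * |v3|^2
= 4 * 1 * 6
Running product: 4, 4, 24
N(V) = 24


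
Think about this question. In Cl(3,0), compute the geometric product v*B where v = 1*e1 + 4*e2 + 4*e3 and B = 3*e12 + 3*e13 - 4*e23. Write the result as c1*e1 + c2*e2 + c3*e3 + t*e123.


vB has grade-1 (vector) and grade-3 (trivector) parts: vB = (v _| B) + (v ^ B).
Vector part <vB>_1:
  e1: -v2*b12 - v3*b13 = -(4)*(3) - (4)*(3) = -24
  e2: v1*b12 - v3*b23 = (1)*(3) - (4)*(-4) = 19
  e3: v1*b13 + v2*b23 = (1)*(3) + (4)*(-4) = -13
Trivector part <vB>_3:
  e123: v1*b23 - v2*b13 + v3*b12 = (1)*(-4) - (4)*(3) + (4)*(3) = -4
vB = -24*e1 + 19*e2 - 13*e3 - 4*e123


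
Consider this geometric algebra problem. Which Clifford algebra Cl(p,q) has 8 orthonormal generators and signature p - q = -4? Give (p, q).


We need p + q = 8 and p - q = -4.
Adding: 2p = 8 + (-4) = 4, so p = 2.
Then q = 8 - 2 = 6.
(p, q) = (2, 6)


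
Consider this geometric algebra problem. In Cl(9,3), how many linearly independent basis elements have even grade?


Even subalgebra dimension = 2^(n-1)
n = 9 + 3 = 12
2^(12 - 1) = 2^11 = 2048
Verification: sum of C(12,k) for even k = 1 + 66 + 495 + 924 + 495 + 66 + 1 = 2048
Result = 2048


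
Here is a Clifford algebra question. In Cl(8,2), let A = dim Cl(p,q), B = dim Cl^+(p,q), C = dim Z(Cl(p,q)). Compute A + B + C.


n = 8 + 2 = 10
Total dim = 2^10 = 1024
Even subalgebra dim = 2^9 = 512
n is even, so center dim = 1
Sum = 1024 + 512 + 1 = 1537


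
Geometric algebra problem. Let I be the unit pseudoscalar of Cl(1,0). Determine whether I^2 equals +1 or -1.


The pseudoscalar I = e1...e_n (product of all n generators) of Cl(p,q) satisfies I^2 = (-1)^(q + n(n-1)/2).
p = 1, q = 0, n = p + q = 1
n(n-1)/2 = 1 * 0 / 2 = 0
Exponent = q + n(n-1)/2 = 0 + 0 = 0
I^2 = (-1)^0 = +1


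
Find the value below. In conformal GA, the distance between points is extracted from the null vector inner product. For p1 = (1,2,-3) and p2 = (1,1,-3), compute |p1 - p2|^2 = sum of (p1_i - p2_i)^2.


p1 - p2 = (0, 1, 0)
|p1 - p2|^2 = 0^2 + 1^2 + 0^2
= 0 + 1 + 0
= 1


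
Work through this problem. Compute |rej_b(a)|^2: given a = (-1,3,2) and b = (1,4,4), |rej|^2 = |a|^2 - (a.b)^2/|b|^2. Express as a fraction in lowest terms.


|a|^2 = (-1)^2 + 3^2 + 2^2 = 14
|b|^2 = 1^2 + 4^2 + 4^2 = 33
a . b = (-1)*1 + 3*4 + 2*4 = 19
(a.b)^2 = 19^2 = 361
|rej|^2 = 14 - 361/33
= (462 - 361)/33
= 101/33
In lowest terms: 101/33


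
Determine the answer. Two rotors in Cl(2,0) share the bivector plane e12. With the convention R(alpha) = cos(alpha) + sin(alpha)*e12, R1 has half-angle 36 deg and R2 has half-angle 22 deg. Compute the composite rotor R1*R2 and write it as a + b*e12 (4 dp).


Same-plane rotors commute and their half-angles add:
R1*R2 = cos(a1 + a2) + sin(a1 + a2)*e12.
a1 + a2 = 36 + 22 = 58 deg
cos(58 deg) = 0.5299
sin(58 deg) = 0.8480
R1*R2 = 0.5299 + 0.8480*e12
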